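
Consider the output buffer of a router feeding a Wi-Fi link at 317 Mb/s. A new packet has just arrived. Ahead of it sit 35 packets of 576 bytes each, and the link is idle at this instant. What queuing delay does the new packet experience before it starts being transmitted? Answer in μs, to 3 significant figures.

509 μs

Each queued packet: L/R = 4608/317000000 = 14.5363 μs.
35 queued → 508.77 μs.
Queuing delay = 509 μs.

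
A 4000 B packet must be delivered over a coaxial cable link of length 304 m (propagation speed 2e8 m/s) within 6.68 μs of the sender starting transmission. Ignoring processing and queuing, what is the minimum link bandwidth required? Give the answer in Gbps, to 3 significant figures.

6.20 Gbps

L = 32000 bits.
Propagation delay = 304 / 200000000 = 1.52 μs.
Transmission budget = 6.68 − 1.52 = 5.16 μs.
R ≥ L / t_tx = 32000 bits / 5.16e-06 s = 6.20 Gbps.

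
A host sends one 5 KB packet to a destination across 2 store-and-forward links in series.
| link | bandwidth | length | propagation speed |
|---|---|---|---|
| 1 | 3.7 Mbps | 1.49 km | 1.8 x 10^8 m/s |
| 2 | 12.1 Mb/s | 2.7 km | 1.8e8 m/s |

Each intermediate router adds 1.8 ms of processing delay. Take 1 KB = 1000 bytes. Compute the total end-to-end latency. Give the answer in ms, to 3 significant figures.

L = 40000 bits.
Transmission delays (L/R per hop): 10.8108, 3.30579 ms; sum = 14.1166 ms.
Propagation delays (d/s per hop): 0.00827778, 0.015 ms; sum = 0.0232778 ms.
Processing at 1 router(s): 1 × 1.8 ms = 1.8 ms.
End-to-end = 15.9 ms.

15.9 ms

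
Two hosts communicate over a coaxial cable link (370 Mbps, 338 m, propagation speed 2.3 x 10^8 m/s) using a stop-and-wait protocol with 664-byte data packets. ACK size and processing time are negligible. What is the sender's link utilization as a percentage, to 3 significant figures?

t_tx = L/R = 5312/370000000 = 1.43568e-05 s.
t_prop = 338/2.3e+08 = 1.46957e-06 s; RTT = 2.93913e-06 s.
Cycle = t_tx + RTT = 1.72959e-05 s.
Utilization = t_tx / cycle = 1.43568e-05/1.72959e-05 = 83.0 %.

83.0 %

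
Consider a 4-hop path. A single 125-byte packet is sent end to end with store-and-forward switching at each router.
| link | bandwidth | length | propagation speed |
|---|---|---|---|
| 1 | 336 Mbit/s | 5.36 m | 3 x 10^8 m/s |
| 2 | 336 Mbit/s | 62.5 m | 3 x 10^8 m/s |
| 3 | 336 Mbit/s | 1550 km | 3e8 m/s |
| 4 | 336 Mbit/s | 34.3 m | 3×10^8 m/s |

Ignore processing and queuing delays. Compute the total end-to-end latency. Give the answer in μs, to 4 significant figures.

L = 125 × 8 = 1000 bits.
Transmission delay per hop = L/R = 1000/336000000 = 2.97619 μs; 4 hops → 11.9048 μs.
Propagation delays (d/s per hop): 0.0178667, 0.208333, 5166.67, 0.114333 μs; sum = 5167.01 μs.
End-to-end = 5179 μs.

5179 μs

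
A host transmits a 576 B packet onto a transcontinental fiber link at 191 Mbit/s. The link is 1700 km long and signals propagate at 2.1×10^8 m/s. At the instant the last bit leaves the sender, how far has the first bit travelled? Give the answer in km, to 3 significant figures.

5.07 km

t_tx = L/R = 4608/191000000 = 2.41257e-05 s.
Distance = s × t_tx = 210000000 × 2.41257e-05 = 5.07 km.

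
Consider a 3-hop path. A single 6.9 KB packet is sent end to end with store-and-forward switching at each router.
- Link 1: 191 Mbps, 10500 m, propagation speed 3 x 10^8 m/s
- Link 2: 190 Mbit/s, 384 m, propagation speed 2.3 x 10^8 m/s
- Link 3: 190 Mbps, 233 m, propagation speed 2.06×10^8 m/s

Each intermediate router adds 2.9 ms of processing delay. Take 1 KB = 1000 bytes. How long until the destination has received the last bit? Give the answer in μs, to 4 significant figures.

6708 μs

L = 55200 bits.
Transmission delays (L/R per hop): 289.005, 290.526, 290.526 μs; sum = 870.058 μs.
Propagation delays (d/s per hop): 35, 1.66957, 1.13107 μs; sum = 37.8006 μs.
Processing at 2 router(s): 2 × 2.9 ms = 5800 μs.
End-to-end = 6708 μs.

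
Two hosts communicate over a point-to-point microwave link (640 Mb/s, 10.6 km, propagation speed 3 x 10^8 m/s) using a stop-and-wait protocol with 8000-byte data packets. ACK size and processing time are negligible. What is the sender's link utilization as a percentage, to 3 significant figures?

t_tx = L/R = 64000/640000000 = 0.0001 s.
t_prop = 10600/300000000 = 3.53333e-05 s; RTT = 7.06667e-05 s.
Cycle = t_tx + RTT = 0.000170667 s.
Utilization = t_tx / cycle = 0.0001/0.000170667 = 58.6 %.

58.6 %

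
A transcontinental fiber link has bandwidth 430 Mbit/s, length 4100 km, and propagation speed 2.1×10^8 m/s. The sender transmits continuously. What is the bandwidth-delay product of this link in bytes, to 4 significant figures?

1049000 bytes

Propagation delay = 4100000 / 210000000 = 0.0195238 s.
BDP = R × t_prop = 430000000 × 0.0195238 = 8395240 bits.
In bytes: 8395240/8 = 1049000 bytes.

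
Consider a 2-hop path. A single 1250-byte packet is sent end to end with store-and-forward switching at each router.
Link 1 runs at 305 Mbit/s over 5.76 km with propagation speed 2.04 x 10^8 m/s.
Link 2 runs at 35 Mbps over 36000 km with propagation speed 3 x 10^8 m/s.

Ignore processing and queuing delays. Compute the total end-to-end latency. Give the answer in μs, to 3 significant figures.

L = 1250 × 8 = 10000 bits.
Transmission delays (L/R per hop): 32.7869, 285.714 μs; sum = 318.501 μs.
Propagation delays (d/s per hop): 28.2353, 120000 μs; sum = 120028 μs.
End-to-end = 120000 μs.

120000 μs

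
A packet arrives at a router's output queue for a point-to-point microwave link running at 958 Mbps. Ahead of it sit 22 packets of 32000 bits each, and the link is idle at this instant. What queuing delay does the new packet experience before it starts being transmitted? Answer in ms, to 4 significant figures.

0.7349 ms

Each queued packet: L/R = 32000/958000000 = 0.0334029 ms.
22 queued → 0.734864 ms.
Queuing delay = 0.7349 ms.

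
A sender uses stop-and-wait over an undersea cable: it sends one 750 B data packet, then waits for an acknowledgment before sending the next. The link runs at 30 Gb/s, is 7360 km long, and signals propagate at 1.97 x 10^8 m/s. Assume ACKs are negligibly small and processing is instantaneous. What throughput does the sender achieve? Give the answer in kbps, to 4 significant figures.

t_tx = L/R = 6000/30000000000 = 2e-07 s.
t_prop = 7360000/197000000 = 0.0373604 s; RTT = 0.0747208 s.
Cycle = t_tx + RTT = 0.074721 s.
Throughput = L / cycle = 6000 / 0.074721 = 80.30 kbps.

80.30 kbps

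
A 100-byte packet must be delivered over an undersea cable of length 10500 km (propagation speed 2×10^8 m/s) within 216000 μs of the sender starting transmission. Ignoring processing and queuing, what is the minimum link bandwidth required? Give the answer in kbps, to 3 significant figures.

L = 800 bits.
Propagation delay = 10500000 / 200000000 = 52500 μs.
Transmission budget = 216000 − 52500 = 163500 μs.
R ≥ L / t_tx = 800 bits / 0.1635 s = 4.89 kbps.

4.89 kbps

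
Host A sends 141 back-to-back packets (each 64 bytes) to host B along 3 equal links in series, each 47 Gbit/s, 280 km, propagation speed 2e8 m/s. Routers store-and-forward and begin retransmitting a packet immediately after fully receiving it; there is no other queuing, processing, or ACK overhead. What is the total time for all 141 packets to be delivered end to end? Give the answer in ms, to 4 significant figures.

Per-hop transmission t_tx = L/R = 512/47000000000 = 1.08936e-05 ms.
Per-hop propagation t_prop = 280000/200000000 = 1.4 ms.
Pipeline fill: first packet needs 3·t_tx to clear all hops; remaining 140 packets each add one t_tx.
Total = (3+141-1)·t_tx + 3·t_prop = 143·1.08936e-05 + 3·1.4 = 4.202 ms.

4.202 ms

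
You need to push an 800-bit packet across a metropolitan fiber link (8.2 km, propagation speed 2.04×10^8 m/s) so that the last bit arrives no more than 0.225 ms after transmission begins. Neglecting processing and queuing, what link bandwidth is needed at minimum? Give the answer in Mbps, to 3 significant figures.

Propagation delay = 8200 / 204000000 = 0.0401961 ms.
Transmission budget = 0.225 − 0.0401961 = 0.184804 ms.
R ≥ L / t_tx = 800 bits / 0.000184804 s = 4.33 Mbps.

4.33 Mbps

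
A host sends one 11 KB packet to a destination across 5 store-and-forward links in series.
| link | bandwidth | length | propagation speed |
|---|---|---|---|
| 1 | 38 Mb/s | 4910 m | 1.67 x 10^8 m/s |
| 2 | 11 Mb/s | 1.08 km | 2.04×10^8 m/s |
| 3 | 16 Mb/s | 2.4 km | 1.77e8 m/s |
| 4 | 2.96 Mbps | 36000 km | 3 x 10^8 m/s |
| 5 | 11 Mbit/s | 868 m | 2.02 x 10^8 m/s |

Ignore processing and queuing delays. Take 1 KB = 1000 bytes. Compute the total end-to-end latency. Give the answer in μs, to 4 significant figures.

173600 μs

L = 88000 bits.
Transmission delays (L/R per hop): 2315.79, 8000, 5500, 29729.7, 8000 μs; sum = 53545.5 μs.
Propagation delays (d/s per hop): 29.4012, 5.29412, 13.5593, 120000, 4.29703 μs; sum = 120053 μs.
End-to-end = 173600 μs.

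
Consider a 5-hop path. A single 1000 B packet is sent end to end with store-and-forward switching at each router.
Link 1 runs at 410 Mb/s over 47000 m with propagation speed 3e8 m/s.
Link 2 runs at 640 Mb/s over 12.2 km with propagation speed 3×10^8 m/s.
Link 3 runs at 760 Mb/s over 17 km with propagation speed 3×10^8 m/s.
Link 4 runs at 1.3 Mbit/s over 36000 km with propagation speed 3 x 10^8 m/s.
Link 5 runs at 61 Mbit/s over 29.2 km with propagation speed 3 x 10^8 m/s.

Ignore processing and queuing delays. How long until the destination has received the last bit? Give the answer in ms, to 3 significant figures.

127 ms

L = 1000 × 8 = 8000 bits.
Transmission delays (L/R per hop): 0.0195122, 0.0125, 0.0105263, 6.15385, 0.131148 ms; sum = 6.32753 ms.
Propagation delays (d/s per hop): 0.156667, 0.0406667, 0.0566667, 120, 0.0973333 ms; sum = 120.351 ms.
End-to-end = 127 ms.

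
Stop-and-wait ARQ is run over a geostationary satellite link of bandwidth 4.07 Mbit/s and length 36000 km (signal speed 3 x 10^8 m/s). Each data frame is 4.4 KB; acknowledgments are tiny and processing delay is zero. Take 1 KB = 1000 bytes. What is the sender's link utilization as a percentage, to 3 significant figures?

3.48 %

t_tx = L/R = 35200/4.07e+06 = 0.00864865 s.
t_prop = 36000000/300000000 = 0.12 s; RTT = 0.24 s.
Cycle = t_tx + RTT = 0.248649 s.
Utilization = t_tx / cycle = 0.00864865/0.248649 = 3.48 %.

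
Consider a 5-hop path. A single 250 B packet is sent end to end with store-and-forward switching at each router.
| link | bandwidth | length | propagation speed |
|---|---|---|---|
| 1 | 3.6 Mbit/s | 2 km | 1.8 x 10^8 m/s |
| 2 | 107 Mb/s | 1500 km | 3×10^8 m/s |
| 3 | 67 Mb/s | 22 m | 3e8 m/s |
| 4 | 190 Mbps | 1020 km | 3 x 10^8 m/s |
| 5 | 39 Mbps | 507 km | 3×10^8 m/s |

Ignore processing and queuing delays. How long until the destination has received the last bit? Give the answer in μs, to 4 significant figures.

L = 250 × 8 = 2000 bits.
Transmission delays (L/R per hop): 555.556, 18.6916, 29.8507, 10.5263, 51.2821 μs; sum = 665.906 μs.
Propagation delays (d/s per hop): 11.1111, 5000, 0.0733333, 3400, 1690 μs; sum = 10101.2 μs.
End-to-end = 10770 μs.

10770 μs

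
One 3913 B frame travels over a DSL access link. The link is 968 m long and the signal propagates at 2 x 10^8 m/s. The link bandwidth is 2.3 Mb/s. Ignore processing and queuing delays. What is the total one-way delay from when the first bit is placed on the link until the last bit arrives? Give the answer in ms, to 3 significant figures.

L = 3913 × 8 = 31304 bits.
Transmission delay = L/R = 31304 / 2300000 = 13.6104 ms.
Propagation delay = d/s = 968 m / 200000000 m/s = 0.00484 ms.
Total = 13.6 ms.

13.6 ms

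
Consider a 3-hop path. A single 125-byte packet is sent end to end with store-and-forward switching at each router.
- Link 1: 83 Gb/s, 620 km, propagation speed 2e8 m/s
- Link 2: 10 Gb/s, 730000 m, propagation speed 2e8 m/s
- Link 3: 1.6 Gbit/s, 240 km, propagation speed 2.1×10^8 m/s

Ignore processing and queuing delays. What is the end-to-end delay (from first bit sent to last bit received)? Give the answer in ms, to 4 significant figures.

L = 125 × 8 = 1000 bits.
Transmission delays (L/R per hop): 1.20482e-05, 0.0001, 0.000625 ms; sum = 0.000737048 ms.
Propagation delays (d/s per hop): 3.1, 3.65, 1.14286 ms; sum = 7.89286 ms.
End-to-end = 7.894 ms.

7.894 ms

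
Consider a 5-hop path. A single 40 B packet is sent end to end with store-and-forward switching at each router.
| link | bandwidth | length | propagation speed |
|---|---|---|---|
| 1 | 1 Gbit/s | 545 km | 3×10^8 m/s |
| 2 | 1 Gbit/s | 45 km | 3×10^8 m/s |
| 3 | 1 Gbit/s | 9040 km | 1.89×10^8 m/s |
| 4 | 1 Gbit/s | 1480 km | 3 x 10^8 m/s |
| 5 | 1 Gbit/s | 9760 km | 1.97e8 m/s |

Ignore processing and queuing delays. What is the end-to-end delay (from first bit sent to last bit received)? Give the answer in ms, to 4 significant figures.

104.3 ms

L = 40 × 8 = 320 bits.
Transmission delay per hop = L/R = 320/1000000000 = 0.00032 ms; 5 hops → 0.0016 ms.
Propagation delays (d/s per hop): 1.81667, 0.15, 47.8307, 4.93333, 49.5431 ms; sum = 104.274 ms.
End-to-end = 104.3 ms.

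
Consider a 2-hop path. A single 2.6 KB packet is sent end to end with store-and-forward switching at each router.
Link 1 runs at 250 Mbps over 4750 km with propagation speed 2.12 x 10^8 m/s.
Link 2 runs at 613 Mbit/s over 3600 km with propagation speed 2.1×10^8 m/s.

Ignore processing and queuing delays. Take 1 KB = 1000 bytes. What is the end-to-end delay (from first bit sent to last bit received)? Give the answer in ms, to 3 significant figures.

L = 20800 bits.
Transmission delays (L/R per hop): 0.0832, 0.0339315 ms; sum = 0.117131 ms.
Propagation delays (d/s per hop): 22.4057, 17.1429 ms; sum = 39.5485 ms.
End-to-end = 39.7 ms.

39.7 ms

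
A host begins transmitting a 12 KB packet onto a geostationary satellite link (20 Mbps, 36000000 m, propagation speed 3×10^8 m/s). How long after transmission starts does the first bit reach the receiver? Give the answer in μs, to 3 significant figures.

First bit experiences only propagation delay: d/s = 36000000/300000000 = 120000 μs.

120000 μs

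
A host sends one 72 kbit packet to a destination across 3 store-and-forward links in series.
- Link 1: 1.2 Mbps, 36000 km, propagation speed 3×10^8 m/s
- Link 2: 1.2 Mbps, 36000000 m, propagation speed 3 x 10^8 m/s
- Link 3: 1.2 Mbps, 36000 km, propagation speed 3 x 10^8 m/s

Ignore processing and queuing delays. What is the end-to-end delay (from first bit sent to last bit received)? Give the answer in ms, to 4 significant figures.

540.0 ms

L = 72000 bits.
Transmission delay per hop = L/R = 72000/1200000 = 60 ms; 3 hops → 180 ms.
Propagation delays (d/s per hop): 120, 120, 120 ms; sum = 360 ms.
End-to-end = 540.0 ms.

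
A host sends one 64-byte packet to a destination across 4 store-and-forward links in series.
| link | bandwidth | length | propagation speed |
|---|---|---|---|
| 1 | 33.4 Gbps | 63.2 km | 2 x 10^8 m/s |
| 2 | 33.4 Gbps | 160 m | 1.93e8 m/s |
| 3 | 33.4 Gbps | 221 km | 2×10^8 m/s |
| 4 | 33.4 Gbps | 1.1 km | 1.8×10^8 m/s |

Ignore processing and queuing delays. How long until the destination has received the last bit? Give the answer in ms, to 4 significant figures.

1.428 ms

L = 64 × 8 = 512 bits.
Transmission delay per hop = L/R = 512/33400000000 = 1.53293e-05 ms; 4 hops → 6.13174e-05 ms.
Propagation delays (d/s per hop): 0.316, 0.000829016, 1.105, 0.00611111 ms; sum = 1.42794 ms.
End-to-end = 1.428 ms.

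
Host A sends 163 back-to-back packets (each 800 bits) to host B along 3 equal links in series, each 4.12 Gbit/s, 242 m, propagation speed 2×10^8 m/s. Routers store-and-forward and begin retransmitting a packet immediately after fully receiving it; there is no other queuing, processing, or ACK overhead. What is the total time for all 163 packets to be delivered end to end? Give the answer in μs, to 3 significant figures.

Per-hop transmission t_tx = L/R = 800/4120000000 = 0.194175 μs.
Per-hop propagation t_prop = 242/200000000 = 1.21 μs.
Pipeline fill: first packet needs 3·t_tx to clear all hops; remaining 162 packets each add one t_tx.
Total = (3+163-1)·t_tx + 3·t_prop = 165·0.194175 + 3·1.21 = 35.7 μs.

35.7 μs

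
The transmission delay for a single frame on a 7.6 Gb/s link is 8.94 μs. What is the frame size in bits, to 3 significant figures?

67900 bits

L = R × t_tx = 7600000000 b/s × 8.94e-06 s = 67944 bits.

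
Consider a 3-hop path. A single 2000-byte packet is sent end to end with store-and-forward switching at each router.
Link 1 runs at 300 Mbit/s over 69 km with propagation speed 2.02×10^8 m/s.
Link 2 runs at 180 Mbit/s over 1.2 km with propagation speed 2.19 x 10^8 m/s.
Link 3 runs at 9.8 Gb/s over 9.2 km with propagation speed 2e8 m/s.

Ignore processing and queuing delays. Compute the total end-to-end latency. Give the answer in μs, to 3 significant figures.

537 μs

L = 2000 × 8 = 16000 bits.
Transmission delays (L/R per hop): 53.3333, 88.8889, 1.63265 μs; sum = 143.855 μs.
Propagation delays (d/s per hop): 341.584, 5.47945, 46 μs; sum = 393.064 μs.
End-to-end = 537 μs.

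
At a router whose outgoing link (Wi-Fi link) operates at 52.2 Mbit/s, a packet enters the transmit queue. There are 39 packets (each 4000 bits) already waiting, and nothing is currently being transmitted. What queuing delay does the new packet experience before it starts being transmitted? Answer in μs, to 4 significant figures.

2989 μs

Each queued packet: L/R = 4000/52200000 = 76.6284 μs.
39 queued → 2988.51 μs.
Queuing delay = 2989 μs.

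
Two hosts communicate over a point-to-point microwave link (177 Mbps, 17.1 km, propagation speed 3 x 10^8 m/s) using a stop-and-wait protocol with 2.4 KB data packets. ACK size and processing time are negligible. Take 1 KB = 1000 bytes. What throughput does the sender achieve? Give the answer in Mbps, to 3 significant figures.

86.3 Mbps

t_tx = L/R = 19200/177000000 = 0.000108475 s.
t_prop = 17100/300000000 = 5.7e-05 s; RTT = 0.000114 s.
Cycle = t_tx + RTT = 0.000222475 s.
Throughput = L / cycle = 19200 / 0.000222475 = 86.3 Mbps.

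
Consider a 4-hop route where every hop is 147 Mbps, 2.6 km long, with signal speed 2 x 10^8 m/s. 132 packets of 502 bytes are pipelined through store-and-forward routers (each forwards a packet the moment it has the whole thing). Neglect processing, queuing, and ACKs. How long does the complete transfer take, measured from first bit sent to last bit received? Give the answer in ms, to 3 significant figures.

Per-hop transmission t_tx = L/R = 4016/147000000 = 0.0273197 ms.
Per-hop propagation t_prop = 2600/200000000 = 0.013 ms.
Pipeline fill: first packet needs 4·t_tx to clear all hops; remaining 131 packets each add one t_tx.
Total = (4+132-1)·t_tx + 4·t_prop = 135·0.0273197 + 4·0.013 = 3.74 ms.

3.74 ms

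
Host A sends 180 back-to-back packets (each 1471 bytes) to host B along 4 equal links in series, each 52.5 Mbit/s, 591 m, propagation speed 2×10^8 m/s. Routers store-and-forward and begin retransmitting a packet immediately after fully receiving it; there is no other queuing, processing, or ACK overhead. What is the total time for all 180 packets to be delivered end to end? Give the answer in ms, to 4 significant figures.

41.03 ms

Per-hop transmission t_tx = L/R = 11768/52500000 = 0.224152 ms.
Per-hop propagation t_prop = 591/200000000 = 0.002955 ms.
Pipeline fill: first packet needs 4·t_tx to clear all hops; remaining 179 packets each add one t_tx.
Total = (4+180-1)·t_tx + 4·t_prop = 183·0.224152 + 4·0.002955 = 41.03 ms.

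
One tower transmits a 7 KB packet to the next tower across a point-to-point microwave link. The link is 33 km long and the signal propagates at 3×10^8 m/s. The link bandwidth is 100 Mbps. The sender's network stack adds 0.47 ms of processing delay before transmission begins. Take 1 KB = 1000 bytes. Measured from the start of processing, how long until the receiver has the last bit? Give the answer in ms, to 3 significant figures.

L = 56000 bits.
Transmission delay = L/R = 56000 / 100000000 = 0.56 ms.
Propagation delay = d/s = 33000 m / 300000000 m/s = 0.11 ms.
Plus processing delay 0.47 ms = 0.47 ms.
Total = 1.14 ms.

1.14 ms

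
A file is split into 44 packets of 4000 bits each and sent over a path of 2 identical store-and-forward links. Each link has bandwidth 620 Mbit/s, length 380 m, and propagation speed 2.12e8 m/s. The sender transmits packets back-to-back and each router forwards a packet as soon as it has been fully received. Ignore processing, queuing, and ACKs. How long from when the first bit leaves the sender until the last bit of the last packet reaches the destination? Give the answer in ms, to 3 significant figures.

0.294 ms

Per-hop transmission t_tx = L/R = 4000/620000000 = 0.00645161 ms.
Per-hop propagation t_prop = 380/212000000 = 0.00179245 ms.
Pipeline fill: first packet needs 2·t_tx to clear all hops; remaining 43 packets each add one t_tx.
Total = (2+44-1)·t_tx + 2·t_prop = 45·0.00645161 + 2·0.00179245 = 0.294 ms.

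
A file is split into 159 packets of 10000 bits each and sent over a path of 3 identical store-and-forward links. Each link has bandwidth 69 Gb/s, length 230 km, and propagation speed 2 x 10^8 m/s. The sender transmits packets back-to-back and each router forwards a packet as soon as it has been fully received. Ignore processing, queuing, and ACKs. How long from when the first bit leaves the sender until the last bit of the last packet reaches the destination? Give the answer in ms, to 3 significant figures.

3.47 ms

Per-hop transmission t_tx = L/R = 10000/69000000000 = 0.000144928 ms.
Per-hop propagation t_prop = 230000/200000000 = 1.15 ms.
Pipeline fill: first packet needs 3·t_tx to clear all hops; remaining 158 packets each add one t_tx.
Total = (3+159-1)·t_tx + 3·t_prop = 161·0.000144928 + 3·1.15 = 3.47 ms.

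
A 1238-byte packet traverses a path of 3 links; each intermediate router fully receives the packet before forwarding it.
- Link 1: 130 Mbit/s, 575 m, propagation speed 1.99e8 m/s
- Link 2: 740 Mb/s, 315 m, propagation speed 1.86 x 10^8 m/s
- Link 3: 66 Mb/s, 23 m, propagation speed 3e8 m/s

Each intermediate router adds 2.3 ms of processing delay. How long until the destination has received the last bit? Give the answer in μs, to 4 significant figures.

4844 μs

L = 1238 × 8 = 9904 bits.
Transmission delays (L/R per hop): 76.1846, 13.3838, 150.061 μs; sum = 239.629 μs.
Propagation delays (d/s per hop): 2.88945, 1.69355, 0.0766667 μs; sum = 4.65966 μs.
Processing at 2 router(s): 2 × 2.3 ms = 4600 μs.
End-to-end = 4844 μs.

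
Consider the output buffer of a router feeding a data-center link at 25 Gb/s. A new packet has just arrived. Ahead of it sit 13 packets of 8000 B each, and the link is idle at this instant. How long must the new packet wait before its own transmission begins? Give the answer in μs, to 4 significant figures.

33.28 μs

Each queued packet: L/R = 64000/25000000000 = 2.56 μs.
13 queued → 33.28 μs.
Queuing delay = 33.28 μs.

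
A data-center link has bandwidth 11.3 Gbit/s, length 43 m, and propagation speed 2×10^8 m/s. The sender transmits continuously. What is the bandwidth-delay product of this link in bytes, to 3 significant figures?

Propagation delay = 43 / 200000000 = 2.15e-07 s.
BDP = R × t_prop = 11300000000 × 2.15e-07 = 2429.5 bits.
In bytes: 2429.5/8 = 304 bytes.

304 bytes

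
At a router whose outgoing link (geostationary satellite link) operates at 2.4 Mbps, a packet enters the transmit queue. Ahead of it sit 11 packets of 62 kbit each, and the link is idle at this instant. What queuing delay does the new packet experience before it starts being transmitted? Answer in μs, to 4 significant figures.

Each queued packet: L/R = 62000/2400000 = 25833.3 μs.
11 queued → 284167 μs.
Queuing delay = 284200 μs.

284200 μs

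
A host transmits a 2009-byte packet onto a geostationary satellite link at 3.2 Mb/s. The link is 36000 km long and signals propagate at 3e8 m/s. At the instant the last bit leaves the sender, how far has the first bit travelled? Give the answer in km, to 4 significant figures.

1507 km

t_tx = L/R = 16072/3200000 = 0.0050225 s.
Distance = s × t_tx = 300000000 × 0.0050225 = 1507 km.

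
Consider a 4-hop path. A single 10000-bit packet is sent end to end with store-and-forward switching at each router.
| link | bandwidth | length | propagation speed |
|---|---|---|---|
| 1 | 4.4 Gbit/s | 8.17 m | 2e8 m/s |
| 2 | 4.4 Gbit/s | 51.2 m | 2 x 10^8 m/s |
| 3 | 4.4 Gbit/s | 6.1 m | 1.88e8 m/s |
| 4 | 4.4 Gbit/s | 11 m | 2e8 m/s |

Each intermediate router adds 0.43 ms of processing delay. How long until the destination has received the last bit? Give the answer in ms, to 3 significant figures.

1.30 ms

Transmission delay per hop = L/R = 10000/4400000000 = 0.00227273 ms; 4 hops → 0.00909091 ms.
Propagation delays (d/s per hop): 4.085e-05, 0.000256, 3.24468e-05, 5.5e-05 ms; sum = 0.000384297 ms.
Processing at 3 router(s): 3 × 0.43 ms = 1.29 ms.
End-to-end = 1.30 ms.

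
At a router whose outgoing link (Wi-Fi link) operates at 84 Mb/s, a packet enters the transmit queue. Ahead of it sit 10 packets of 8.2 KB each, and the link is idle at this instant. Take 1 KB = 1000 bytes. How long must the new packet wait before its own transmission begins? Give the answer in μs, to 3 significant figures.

7810 μs

Each queued packet: L/R = 65600/84000000 = 780.952 μs.
10 queued → 7809.52 μs.
Queuing delay = 7810 μs.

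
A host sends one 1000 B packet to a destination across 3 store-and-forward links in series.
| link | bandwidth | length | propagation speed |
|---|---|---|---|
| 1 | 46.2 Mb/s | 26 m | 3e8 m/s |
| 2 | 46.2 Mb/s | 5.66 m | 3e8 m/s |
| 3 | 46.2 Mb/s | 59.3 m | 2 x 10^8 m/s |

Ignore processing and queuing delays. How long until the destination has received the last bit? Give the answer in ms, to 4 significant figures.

0.5199 ms

L = 1000 × 8 = 8000 bits.
Transmission delay per hop = L/R = 8000/46200000 = 0.17316 ms; 3 hops → 0.519481 ms.
Propagation delays (d/s per hop): 8.66667e-05, 1.88667e-05, 0.0002965 ms; sum = 0.000402033 ms.
End-to-end = 0.5199 ms.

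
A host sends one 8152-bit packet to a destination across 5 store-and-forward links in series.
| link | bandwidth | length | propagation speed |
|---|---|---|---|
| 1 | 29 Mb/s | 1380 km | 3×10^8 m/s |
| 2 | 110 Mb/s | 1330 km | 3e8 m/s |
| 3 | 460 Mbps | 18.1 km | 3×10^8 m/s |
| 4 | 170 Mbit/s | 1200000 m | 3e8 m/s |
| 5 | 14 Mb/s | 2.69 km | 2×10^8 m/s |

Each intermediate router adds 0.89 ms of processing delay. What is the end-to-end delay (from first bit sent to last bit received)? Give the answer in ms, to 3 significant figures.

Transmission delays (L/R per hop): 0.281103, 0.0741091, 0.0177217, 0.0479529, 0.582286 ms; sum = 1.00317 ms.
Propagation delays (d/s per hop): 4.6, 4.43333, 0.0603333, 4, 0.01345 ms; sum = 13.1071 ms.
Processing at 4 router(s): 4 × 0.89 ms = 3.56 ms.
End-to-end = 17.7 ms.

17.7 ms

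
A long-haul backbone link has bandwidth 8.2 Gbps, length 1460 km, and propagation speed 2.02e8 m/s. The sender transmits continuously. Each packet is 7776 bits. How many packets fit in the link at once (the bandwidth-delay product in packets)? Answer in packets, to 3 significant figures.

7620 packets

Propagation delay = 1460000 / 202000000 = 0.00722772 s.
BDP = R × t_prop = 8.2e+09 × 0.00722772 = 59267300 bits.
In packets of 7776 bits: 7620 packets.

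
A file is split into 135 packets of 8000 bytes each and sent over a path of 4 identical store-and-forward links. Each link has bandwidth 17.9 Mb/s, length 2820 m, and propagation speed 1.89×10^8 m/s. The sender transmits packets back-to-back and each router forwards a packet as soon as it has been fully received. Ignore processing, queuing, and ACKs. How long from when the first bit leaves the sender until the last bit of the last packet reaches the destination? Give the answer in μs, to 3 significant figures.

Per-hop transmission t_tx = L/R = 64000/17900000 = 3575.42 μs.
Per-hop propagation t_prop = 2820/189000000 = 14.9206 μs.
Pipeline fill: first packet needs 4·t_tx to clear all hops; remaining 134 packets each add one t_tx.
Total = (4+135-1)·t_tx + 4·t_prop = 138·3575.42 + 4·14.9206 = 493000 μs.

493000 μs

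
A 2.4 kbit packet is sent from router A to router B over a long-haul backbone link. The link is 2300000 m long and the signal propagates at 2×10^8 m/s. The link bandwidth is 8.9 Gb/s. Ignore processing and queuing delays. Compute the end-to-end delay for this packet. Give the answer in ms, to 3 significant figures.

11.5 ms

L = 2400 bits.
Transmission delay = L/R = 2400 / 8900000000 = 0.000269663 ms.
Propagation delay = d/s = 2300000 m / 200000000 m/s = 11.5 ms.
Total = 11.5 ms.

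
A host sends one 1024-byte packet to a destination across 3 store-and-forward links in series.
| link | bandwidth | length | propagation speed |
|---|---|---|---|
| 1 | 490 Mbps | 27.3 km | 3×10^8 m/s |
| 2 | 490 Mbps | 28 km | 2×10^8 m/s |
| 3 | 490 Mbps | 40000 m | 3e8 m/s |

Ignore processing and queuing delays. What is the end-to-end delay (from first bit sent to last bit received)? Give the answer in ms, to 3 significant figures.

0.414 ms

L = 1024 × 8 = 8192 bits.
Transmission delay per hop = L/R = 8192/490000000 = 0.0167184 ms; 3 hops → 0.0501551 ms.
Propagation delays (d/s per hop): 0.091, 0.14, 0.133333 ms; sum = 0.364333 ms.
End-to-end = 0.414 ms.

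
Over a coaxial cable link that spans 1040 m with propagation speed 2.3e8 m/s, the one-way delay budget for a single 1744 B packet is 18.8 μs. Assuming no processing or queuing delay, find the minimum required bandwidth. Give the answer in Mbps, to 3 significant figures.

977 Mbps

L = 13952 bits.
Propagation delay = 1040 / 2.3e+08 = 4.52174 μs.
Transmission budget = 18.8 − 4.52174 = 14.2783 μs.
R ≥ L / t_tx = 13952 bits / 1.42783e-05 s = 977 Mbps.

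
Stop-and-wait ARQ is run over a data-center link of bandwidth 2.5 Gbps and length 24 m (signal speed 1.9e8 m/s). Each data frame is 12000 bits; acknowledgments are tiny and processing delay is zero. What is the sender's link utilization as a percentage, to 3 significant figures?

t_tx = L/R = 12000/2500000000 = 4.8e-06 s.
t_prop = 24/190000000 = 1.26316e-07 s; RTT = 2.52632e-07 s.
Cycle = t_tx + RTT = 5.05263e-06 s.
Utilization = t_tx / cycle = 4.8e-06/5.05263e-06 = 95.0 %.

95.0 %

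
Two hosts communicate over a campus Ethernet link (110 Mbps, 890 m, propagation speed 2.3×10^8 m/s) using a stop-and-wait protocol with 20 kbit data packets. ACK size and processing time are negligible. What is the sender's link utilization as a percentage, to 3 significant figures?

t_tx = L/R = 20000/110000000 = 0.000181818 s.
t_prop = 890/2.3e+08 = 3.86957e-06 s; RTT = 7.73913e-06 s.
Cycle = t_tx + RTT = 0.000189557 s.
Utilization = t_tx / cycle = 0.000181818/0.000189557 = 95.9 %.

95.9 %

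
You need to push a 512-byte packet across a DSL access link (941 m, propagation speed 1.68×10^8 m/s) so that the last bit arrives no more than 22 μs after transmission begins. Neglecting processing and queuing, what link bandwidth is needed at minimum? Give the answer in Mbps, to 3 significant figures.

250 Mbps

L = 4096 bits.
Propagation delay = 941 / 168000000 = 5.60119 μs.
Transmission budget = 22 − 5.60119 = 16.3988 μs.
R ≥ L / t_tx = 4096 bits / 1.63988e-05 s = 250 Mbps.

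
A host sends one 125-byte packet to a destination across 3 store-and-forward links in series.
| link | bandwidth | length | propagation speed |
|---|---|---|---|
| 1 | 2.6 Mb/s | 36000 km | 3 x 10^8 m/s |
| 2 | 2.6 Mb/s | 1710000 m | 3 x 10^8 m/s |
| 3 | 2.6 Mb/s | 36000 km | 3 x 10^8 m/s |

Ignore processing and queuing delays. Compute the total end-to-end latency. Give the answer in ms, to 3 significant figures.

L = 125 × 8 = 1000 bits.
Transmission delay per hop = L/R = 1000/2600000 = 0.384615 ms; 3 hops → 1.15385 ms.
Propagation delays (d/s per hop): 120, 5.7, 120 ms; sum = 245.7 ms.
End-to-end = 247 ms.

247 ms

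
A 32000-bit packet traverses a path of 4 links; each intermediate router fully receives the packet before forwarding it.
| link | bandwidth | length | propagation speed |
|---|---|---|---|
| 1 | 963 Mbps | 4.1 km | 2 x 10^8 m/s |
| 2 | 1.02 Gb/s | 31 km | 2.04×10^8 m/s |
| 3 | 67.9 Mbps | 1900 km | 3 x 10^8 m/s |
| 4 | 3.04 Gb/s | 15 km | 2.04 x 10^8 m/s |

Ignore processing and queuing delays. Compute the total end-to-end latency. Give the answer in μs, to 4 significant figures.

7126 μs

Transmission delays (L/R per hop): 33.2295, 31.3725, 471.281, 10.5263 μs; sum = 546.41 μs.
Propagation delays (d/s per hop): 20.5, 151.961, 6333.33, 73.5294 μs; sum = 6579.32 μs.
End-to-end = 7126 μs.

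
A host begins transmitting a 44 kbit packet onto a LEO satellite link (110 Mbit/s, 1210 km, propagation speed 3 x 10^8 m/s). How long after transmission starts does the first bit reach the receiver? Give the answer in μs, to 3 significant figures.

4030 μs

First bit experiences only propagation delay: d/s = 1210000/300000000 = 4030 μs.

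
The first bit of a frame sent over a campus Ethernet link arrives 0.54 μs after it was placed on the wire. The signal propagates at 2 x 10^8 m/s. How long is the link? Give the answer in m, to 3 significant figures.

108 m

d = s × t_prop = 200000000 × 5.4e-07 = 108 m.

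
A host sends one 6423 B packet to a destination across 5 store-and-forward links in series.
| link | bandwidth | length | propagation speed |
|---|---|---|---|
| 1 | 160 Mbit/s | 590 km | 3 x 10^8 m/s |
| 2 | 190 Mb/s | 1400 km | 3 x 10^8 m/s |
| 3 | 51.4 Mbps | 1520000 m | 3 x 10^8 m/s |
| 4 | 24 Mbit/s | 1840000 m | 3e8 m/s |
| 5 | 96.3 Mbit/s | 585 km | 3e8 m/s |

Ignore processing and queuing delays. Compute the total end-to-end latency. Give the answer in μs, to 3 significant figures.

L = 6423 × 8 = 51384 bits.
Transmission delays (L/R per hop): 321.15, 270.442, 999.689, 2141, 533.583 μs; sum = 4265.86 μs.
Propagation delays (d/s per hop): 1966.67, 4666.67, 5066.67, 6133.33, 1950 μs; sum = 19783.3 μs.
End-to-end = 24000 μs.

24000 μs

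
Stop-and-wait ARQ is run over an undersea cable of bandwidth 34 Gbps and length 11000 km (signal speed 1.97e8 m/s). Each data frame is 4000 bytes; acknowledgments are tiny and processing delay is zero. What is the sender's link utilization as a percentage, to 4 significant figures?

t_tx = L/R = 32000/34000000000 = 9.41176e-07 s.
t_prop = 11000000/197000000 = 0.0558376 s; RTT = 0.111675 s.
Cycle = t_tx + RTT = 0.111676 s.
Utilization = t_tx / cycle = 9.41176e-07/0.111676 = 0.0008428 %.

0.0008428 %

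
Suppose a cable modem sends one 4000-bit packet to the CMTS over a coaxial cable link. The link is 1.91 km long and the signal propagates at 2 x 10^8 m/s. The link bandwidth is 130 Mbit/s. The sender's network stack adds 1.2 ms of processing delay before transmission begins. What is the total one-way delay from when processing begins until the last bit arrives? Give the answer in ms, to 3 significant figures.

Transmission delay = L/R = 4000 / 130000000 = 0.0307692 ms.
Propagation delay = d/s = 1910 m / 200000000 m/s = 0.00955 ms.
Plus processing delay 1.2 ms = 1.2 ms.
Total = 1.24 ms.

1.24 ms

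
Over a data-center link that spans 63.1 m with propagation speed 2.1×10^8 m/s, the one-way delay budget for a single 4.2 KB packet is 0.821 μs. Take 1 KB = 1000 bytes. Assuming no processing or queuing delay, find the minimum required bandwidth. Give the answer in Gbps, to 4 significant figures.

64.55 Gbps

L = 33600 bits.
Propagation delay = 63.1 / 210000000 = 0.300476 μs.
Transmission budget = 0.821 − 0.300476 = 0.520524 μs.
R ≥ L / t_tx = 33600 bits / 5.20524e-07 s = 64.55 Gbps.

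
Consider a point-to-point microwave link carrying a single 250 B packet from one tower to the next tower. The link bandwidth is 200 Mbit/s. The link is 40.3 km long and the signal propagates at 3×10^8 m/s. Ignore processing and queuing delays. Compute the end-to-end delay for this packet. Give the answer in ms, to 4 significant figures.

L = 250 × 8 = 2000 bits.
Transmission delay = L/R = 2000 / 200000000 = 0.01 ms.
Propagation delay = d/s = 40300 m / 300000000 m/s = 0.134333 ms.
Total = 0.1443 ms.

0.1443 ms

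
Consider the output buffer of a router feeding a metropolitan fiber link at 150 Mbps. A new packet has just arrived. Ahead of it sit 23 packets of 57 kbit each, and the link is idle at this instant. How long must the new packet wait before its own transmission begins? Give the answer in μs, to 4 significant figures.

Each queued packet: L/R = 57000/150000000 = 380 μs.
23 queued → 8740 μs.
Queuing delay = 8740 μs.

8740 μs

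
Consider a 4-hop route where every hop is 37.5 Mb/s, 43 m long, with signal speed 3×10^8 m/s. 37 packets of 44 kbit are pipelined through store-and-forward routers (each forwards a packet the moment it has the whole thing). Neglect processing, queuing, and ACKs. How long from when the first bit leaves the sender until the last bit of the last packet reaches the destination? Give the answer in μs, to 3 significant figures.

46900 μs

Per-hop transmission t_tx = L/R = 44000/37500000 = 1173.33 μs.
Per-hop propagation t_prop = 43/300000000 = 0.143333 μs.
Pipeline fill: first packet needs 4·t_tx to clear all hops; remaining 36 packets each add one t_tx.
Total = (4+37-1)·t_tx + 4·t_prop = 40·1173.33 + 4·0.143333 = 46900 μs.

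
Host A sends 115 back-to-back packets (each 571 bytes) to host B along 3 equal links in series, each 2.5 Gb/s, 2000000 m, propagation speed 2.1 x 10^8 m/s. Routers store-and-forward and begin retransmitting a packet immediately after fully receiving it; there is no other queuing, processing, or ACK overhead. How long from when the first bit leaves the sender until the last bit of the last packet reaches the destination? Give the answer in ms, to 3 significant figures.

28.8 ms

Per-hop transmission t_tx = L/R = 4568/2500000000 = 0.0018272 ms.
Per-hop propagation t_prop = 2000000/210000000 = 9.52381 ms.
Pipeline fill: first packet needs 3·t_tx to clear all hops; remaining 114 packets each add one t_tx.
Total = (3+115-1)·t_tx + 3·t_prop = 117·0.0018272 + 3·9.52381 = 28.8 ms.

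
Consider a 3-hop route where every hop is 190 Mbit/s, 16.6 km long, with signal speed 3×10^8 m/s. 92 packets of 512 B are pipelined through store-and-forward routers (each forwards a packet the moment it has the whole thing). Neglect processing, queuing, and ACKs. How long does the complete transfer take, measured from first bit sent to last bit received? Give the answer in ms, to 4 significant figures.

Per-hop transmission t_tx = L/R = 4096/190000000 = 0.0215579 ms.
Per-hop propagation t_prop = 16600/300000000 = 0.0553333 ms.
Pipeline fill: first packet needs 3·t_tx to clear all hops; remaining 91 packets each add one t_tx.
Total = (3+92-1)·t_tx + 3·t_prop = 94·0.0215579 + 3·0.0553333 = 2.192 ms.

2.192 ms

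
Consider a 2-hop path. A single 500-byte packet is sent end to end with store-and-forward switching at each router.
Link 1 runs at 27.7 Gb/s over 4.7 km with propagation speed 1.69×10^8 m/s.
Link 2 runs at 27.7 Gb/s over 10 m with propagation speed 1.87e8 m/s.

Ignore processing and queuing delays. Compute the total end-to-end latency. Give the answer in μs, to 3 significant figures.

L = 500 × 8 = 4000 bits.
Transmission delay per hop = L/R = 4000/27700000000 = 0.144404 μs; 2 hops → 0.288809 μs.
Propagation delays (d/s per hop): 27.8107, 0.0534759 μs; sum = 27.8641 μs.
End-to-end = 28.2 μs.

28.2 μs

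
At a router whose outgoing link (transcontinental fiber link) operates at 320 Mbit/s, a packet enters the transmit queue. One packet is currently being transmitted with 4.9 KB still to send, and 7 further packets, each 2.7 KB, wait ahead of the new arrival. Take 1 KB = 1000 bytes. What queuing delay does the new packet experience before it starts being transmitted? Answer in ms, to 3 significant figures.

0.595 ms

Each queued packet: L/R = 21600/320000000 = 0.0675 ms.
7 queued → 0.4725 ms.
Plus remaining 39200 bits of current packet: 0.1225 ms.
Queuing delay = 0.595 ms.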